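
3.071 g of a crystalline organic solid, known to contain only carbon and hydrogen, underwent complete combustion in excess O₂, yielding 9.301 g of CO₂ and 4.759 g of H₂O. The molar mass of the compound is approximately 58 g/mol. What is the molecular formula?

C4H10

mol C = 9.301 g CO₂ ÷ 44.009 g/mol = 0.21134 mol
mol H = 2 × 4.759 g H₂O ÷ 18.015 g/mol = 0.52834 mol
Divide by the smallest (0.21134 mol): C 1.000, H 2.500
Multiplying each by 2 gives whole numbers: C 2.00, H 5.00
Empirical formula: C2H5
Empirical-formula mass = 29.06 g/mol; 58 ÷ 29.06 ≈ 2, so the molecular formula is C4H10.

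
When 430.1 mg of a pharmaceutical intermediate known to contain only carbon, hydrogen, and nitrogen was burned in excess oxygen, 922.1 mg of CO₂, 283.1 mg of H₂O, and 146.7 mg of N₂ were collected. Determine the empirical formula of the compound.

mol C = 0.9221 g CO₂ ÷ 44.009 g/mol = 0.020953 mol
mol H = 2 × 0.2831 g H₂O ÷ 18.015 g/mol = 0.031429 mol
mol N = 2 × 0.1467 g N₂ ÷ 28.014 g/mol = 0.010473 mol
Divide by the smallest (0.010473 mol): C 2.001, H 3.001, N 1.000

C2H3N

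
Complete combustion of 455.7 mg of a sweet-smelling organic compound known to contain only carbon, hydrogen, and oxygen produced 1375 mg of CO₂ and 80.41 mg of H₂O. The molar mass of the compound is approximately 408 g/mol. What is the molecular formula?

C28H8O4

mol C = 1.375 g CO₂ ÷ 44.009 g/mol = 0.031244 mol
mol H = 2 × 0.08041 g H₂O ÷ 18.015 g/mol = 0.0089270 mol
mass O = 0.4557 − (0.37527 + 0.0089984) = 0.071435 g → mol O = 0.071435 ÷ 15.999 = 0.0044649 mol
Divide by the smallest (0.0044649 mol): C 6.998, H 1.999, O 1.000
Empirical formula: C7H2O
Empirical-formula mass = 102.09 g/mol; 408 ÷ 102.09 ≈ 4, so the molecular formula is C28H8O4.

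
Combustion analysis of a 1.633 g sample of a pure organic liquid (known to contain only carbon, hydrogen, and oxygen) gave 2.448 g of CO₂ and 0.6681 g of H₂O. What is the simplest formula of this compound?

mol C = 2.448 g CO₂ ÷ 44.009 g/mol = 0.055625 mol
mol H = 2 × 0.6681 g H₂O ÷ 18.015 g/mol = 0.074172 mol
mass O = 1.633 − (0.66811 + 0.074765) = 0.89012 g → mol O = 0.89012 ÷ 15.999 = 0.055636 mol
Divide by the smallest (0.055625 mol): C 1.000, H 1.333, O 1.000
Multiplying each by 3 gives whole numbers: C 3.00, H 4.00, O 3.00

C3H4O3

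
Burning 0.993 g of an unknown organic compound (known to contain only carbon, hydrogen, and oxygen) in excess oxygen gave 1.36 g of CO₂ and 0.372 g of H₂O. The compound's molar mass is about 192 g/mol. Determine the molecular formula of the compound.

mol C = 1.36 g CO₂ ÷ 44.009 g/mol = 0.03090 mol
mol H = 2 × 0.372 g H₂O ÷ 18.015 g/mol = 0.04130 mol
mass O = 0.993 − (0.3712 + 0.04163) = 0.5802 g → mol O = 0.5802 ÷ 15.999 = 0.03626 mol
Divide by the smallest (0.03090 mol): C 1.000, H 1.336, O 1.174
Multiplying each by 6 gives whole numbers: C 6.00, H 8.02, O 7.04
Empirical formula: C6H8O7
Empirical-formula mass = 192.12 g/mol; 192 ÷ 192.12 ≈ 1, so the molecular formula is C6H8O7.

C6H8O7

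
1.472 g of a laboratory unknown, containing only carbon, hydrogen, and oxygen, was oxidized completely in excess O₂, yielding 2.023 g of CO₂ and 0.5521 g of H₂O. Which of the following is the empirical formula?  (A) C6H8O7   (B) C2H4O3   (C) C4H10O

(A) C6H8O7

mol C = 2.023 g CO₂ ÷ 44.009 g/mol = 0.045968 mol
mol H = 2 × 0.5521 g H₂O ÷ 18.015 g/mol = 0.061293 mol
mass O = 1.472 − (0.55212 + 0.061784) = 0.85810 g → mol O = 0.85810 ÷ 15.999 = 0.053634 mol
Divide by the smallest (0.045968 mol): C 1.000, H 1.333, O 1.167
Multiplying each by 6 gives whole numbers: C 6.00, H 8.00, O 7.00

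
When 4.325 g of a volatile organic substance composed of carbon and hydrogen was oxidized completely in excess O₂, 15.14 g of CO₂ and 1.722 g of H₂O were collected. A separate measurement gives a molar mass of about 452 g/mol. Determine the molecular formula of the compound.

mol C = 15.14 g CO₂ ÷ 44.009 g/mol = 0.34402 mol
mol H = 2 × 1.722 g H₂O ÷ 18.015 g/mol = 0.19117 mol
Divide by the smallest (0.19117 mol): C 1.800, H 1.000
Multiplying each by 5 gives whole numbers: C 9.00, H 5.00
Empirical formula: C9H5
Empirical-formula mass = 113.14 g/mol; 452 ÷ 113.14 ≈ 4, so the molecular formula is C36H20.

C36H20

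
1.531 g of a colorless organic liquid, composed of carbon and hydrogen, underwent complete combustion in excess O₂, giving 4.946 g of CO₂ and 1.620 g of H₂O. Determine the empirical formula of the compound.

mol C = 4.946 g CO₂ ÷ 44.009 g/mol = 0.11239 mol
mol H = 2 × 1.620 g H₂O ÷ 18.015 g/mol = 0.17985 mol
Divide by the smallest (0.11239 mol): C 1.000, H 1.600
Multiplying each by 5 gives whole numbers: C 5.00, H 8.00

C5H8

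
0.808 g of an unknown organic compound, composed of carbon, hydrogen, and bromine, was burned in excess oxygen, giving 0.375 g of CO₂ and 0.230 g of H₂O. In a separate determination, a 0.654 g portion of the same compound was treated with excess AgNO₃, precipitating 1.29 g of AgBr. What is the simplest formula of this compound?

CH3Br

mol C = 0.375 g CO₂ ÷ 44.009 g/mol = 0.008521 mol
mol H = 2 × 0.230 g H₂O ÷ 18.015 g/mol = 0.02553 mol
From the AgBr data: mol Br per gram of compound = (1.29 ÷ 187.772) ÷ 0.654 = 0.01050 mol/g, so in the 0.808 g combustion sample mol Br = 0.008488 mol
Divide by the smallest (0.008488 mol): C 1.004, H 3.008, Br 1.000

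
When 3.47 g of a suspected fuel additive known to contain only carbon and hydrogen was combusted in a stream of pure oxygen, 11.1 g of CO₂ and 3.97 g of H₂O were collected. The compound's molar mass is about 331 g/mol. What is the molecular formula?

mol C = 11.1 g CO₂ ÷ 44.009 g/mol = 0.2522 mol
mol H = 2 × 3.97 g H₂O ÷ 18.015 g/mol = 0.4407 mol
Divide by the smallest (0.2522 mol): C 1.000, H 1.747
Multiplying each by 4 gives whole numbers: C 4.00, H 6.99
Empirical formula: C4H7
Empirical-formula mass = 55.10 g/mol; 331 ÷ 55.10 ≈ 6, so the molecular formula is C24H42.

C24H42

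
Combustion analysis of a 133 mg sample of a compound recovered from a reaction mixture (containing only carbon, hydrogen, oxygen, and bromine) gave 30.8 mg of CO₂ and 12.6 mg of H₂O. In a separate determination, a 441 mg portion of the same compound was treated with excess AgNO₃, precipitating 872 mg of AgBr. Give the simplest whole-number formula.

mol C = 0.0308 g CO₂ ÷ 44.009 g/mol = 0.0006999 mol
mol H = 2 × 0.0126 g H₂O ÷ 18.015 g/mol = 0.001399 mol
From the AgBr data: mol Br per gram of compound = (0.872 ÷ 187.772) ÷ 0.441 = 0.01053 mol/g, so in the 0.133 g combustion sample mol Br = 0.001401 mol
mass O = 0.133 − (0.008406 + 0.001410 + 0.1119) = 0.01127 g → mol O = 0.01127 ÷ 15.999 = 0.0007047 mol
Divide by the smallest (0.0006999 mol): C 1.000, H 1.999, Br 2.001, O 1.007

CH2Br2O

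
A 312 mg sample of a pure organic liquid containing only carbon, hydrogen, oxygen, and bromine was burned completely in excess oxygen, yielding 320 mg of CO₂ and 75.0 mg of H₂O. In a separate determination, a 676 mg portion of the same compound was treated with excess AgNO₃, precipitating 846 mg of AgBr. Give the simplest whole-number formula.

mol C = 0.320 g CO₂ ÷ 44.009 g/mol = 0.007271 mol
mol H = 2 × 0.0750 g H₂O ÷ 18.015 g/mol = 0.008326 mol
From the AgBr data: mol Br per gram of compound = (0.846 ÷ 187.772) ÷ 0.676 = 0.006665 mol/g, so in the 0.312 g combustion sample mol Br = 0.002079 mol
mass O = 0.312 − (0.08733 + 0.008393 + 0.1662) = 0.05012 g → mol O = 0.05012 ÷ 15.999 = 0.003132 mol
Divide by the smallest (0.002079 mol): C 3.497, H 4.004, Br 1.000, O 1.506
Multiplying each by 2 gives whole numbers: C 6.99, H 8.01, Br 2.00, O 3.01

C7H8Br2O3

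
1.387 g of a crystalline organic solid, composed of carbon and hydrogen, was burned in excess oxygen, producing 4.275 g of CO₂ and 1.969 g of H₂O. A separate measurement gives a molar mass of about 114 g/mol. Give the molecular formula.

C8H18

mol C = 4.275 g CO₂ ÷ 44.009 g/mol = 0.097139 mol
mol H = 2 × 1.969 g H₂O ÷ 18.015 g/mol = 0.21860 mol
Divide by the smallest (0.097139 mol): C 1.000, H 2.250
Multiplying each by 4 gives whole numbers: C 4.00, H 9.00
Empirical formula: C4H9
Empirical-formula mass = 57.12 g/mol; 114 ÷ 57.12 ≈ 2, so the molecular formula is C8H18.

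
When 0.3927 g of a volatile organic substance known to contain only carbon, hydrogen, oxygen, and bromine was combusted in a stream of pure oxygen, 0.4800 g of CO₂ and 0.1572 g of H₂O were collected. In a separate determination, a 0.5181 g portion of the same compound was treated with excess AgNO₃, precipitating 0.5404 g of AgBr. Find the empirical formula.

C5H8BrO2

mol C = 0.4800 g CO₂ ÷ 44.009 g/mol = 0.010907 mol
mol H = 2 × 0.1572 g H₂O ÷ 18.015 g/mol = 0.017452 mol
From the AgBr data: mol Br per gram of compound = (0.5404 ÷ 187.772) ÷ 0.5181 = 0.0055548 mol/g, so in the 0.3927 g combustion sample mol Br = 0.0021814 mol
mass O = 0.3927 − (0.13100 + 0.017592 + 0.17430) = 0.069805 g → mol O = 0.069805 ÷ 15.999 = 0.0043631 mol
Divide by the smallest (0.0021814 mol): C 5.000, H 8.000, Br 1.000, O 2.000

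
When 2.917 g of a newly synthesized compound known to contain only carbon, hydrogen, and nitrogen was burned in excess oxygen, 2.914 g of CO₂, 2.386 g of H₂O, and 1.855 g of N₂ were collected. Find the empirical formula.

mol C = 2.914 g CO₂ ÷ 44.009 g/mol = 0.066214 mol
mol H = 2 × 2.386 g H₂O ÷ 18.015 g/mol = 0.26489 mol
mol N = 2 × 1.855 g N₂ ÷ 28.014 g/mol = 0.13243 mol
Divide by the smallest (0.066214 mol): C 1.000, H 4.001, N 2.000

CH4N2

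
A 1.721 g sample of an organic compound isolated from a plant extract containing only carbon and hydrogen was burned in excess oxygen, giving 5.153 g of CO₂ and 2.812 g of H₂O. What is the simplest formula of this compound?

mol C = 5.153 g CO₂ ÷ 44.009 g/mol = 0.11709 mol
mol H = 2 × 2.812 g H₂O ÷ 18.015 g/mol = 0.31218 mol
Divide by the smallest (0.11709 mol): C 1.000, H 2.666
Multiplying each by 3 gives whole numbers: C 3.00, H 8.00

C3H8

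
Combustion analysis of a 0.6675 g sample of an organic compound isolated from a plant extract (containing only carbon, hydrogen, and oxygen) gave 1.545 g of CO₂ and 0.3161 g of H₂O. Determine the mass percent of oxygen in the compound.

31.53%

mol C = 1.545 g CO₂ ÷ 44.009 g/mol = 0.035106 mol
mol H = 2 × 0.3161 g H₂O ÷ 18.015 g/mol = 0.035093 mol
mass O = 0.6675 − (0.42166 + 0.035374) = 0.21046 g → mol O = 0.21046 ÷ 15.999 = 0.013155 mol
mass % O = 0.21046 g ÷ 0.6675 g × 100%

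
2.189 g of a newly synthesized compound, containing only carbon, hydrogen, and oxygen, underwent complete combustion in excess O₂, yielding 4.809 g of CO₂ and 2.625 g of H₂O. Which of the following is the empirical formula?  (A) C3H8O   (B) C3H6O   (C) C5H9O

(A) C3H8O

mol C = 4.809 g CO₂ ÷ 44.009 g/mol = 0.10927 mol
mol H = 2 × 2.625 g H₂O ÷ 18.015 g/mol = 0.29142 mol
mass O = 2.189 − (1.3125 + 0.29376) = 0.58277 g → mol O = 0.58277 ÷ 15.999 = 0.036425 mol
Divide by the smallest (0.036425 mol): C 3.000, H 8.001, O 1.000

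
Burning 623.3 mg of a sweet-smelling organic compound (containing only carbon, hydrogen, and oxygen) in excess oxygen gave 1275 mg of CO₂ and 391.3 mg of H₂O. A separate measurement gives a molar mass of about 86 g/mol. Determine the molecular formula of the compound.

mol C = 1.275 g CO₂ ÷ 44.009 g/mol = 0.028971 mol
mol H = 2 × 0.3913 g H₂O ÷ 18.015 g/mol = 0.043442 mol
mass O = 0.6233 − (0.34797 + 0.043789) = 0.23154 g → mol O = 0.23154 ÷ 15.999 = 0.014472 mol
Divide by the smallest (0.014472 mol): C 2.002, H 3.002, O 1.000
Empirical formula: C2H3O
Empirical-formula mass = 43.05 g/mol; 86 ÷ 43.05 ≈ 2, so the molecular formula is C4H6O2.

C4H6O2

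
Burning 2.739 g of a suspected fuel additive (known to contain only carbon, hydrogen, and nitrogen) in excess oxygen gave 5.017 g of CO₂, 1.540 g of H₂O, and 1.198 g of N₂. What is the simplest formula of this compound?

C4H6N3

mol C = 5.017 g CO₂ ÷ 44.009 g/mol = 0.11400 mol
mol H = 2 × 1.540 g H₂O ÷ 18.015 g/mol = 0.17097 mol
mol N = 2 × 1.198 g N₂ ÷ 28.014 g/mol = 0.085529 mol
Divide by the smallest (0.085529 mol): C 1.333, H 1.999, N 1.000
Multiplying each by 3 gives whole numbers: C 4.00, H 6.00, N 3.00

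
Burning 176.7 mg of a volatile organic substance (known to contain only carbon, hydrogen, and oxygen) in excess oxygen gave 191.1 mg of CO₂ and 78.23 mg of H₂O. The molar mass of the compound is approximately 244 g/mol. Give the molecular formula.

C6H12O10

mol C = 0.1911 g CO₂ ÷ 44.009 g/mol = 0.0043423 mol
mol H = 2 × 0.07823 g H₂O ÷ 18.015 g/mol = 0.0086850 mol
mass O = 0.1767 − (0.052155 + 0.0087545) = 0.11579 g → mol O = 0.11579 ÷ 15.999 = 0.0072373 mol
Divide by the smallest (0.0043423 mol): C 1.000, H 2.000, O 1.667
Multiplying each by 3 gives whole numbers: C 3.00, H 6.00, O 5.00
Empirical formula: C3H6O5
Empirical-formula mass = 122.08 g/mol; 244 ÷ 122.08 ≈ 2, so the molecular formula is C6H12O10.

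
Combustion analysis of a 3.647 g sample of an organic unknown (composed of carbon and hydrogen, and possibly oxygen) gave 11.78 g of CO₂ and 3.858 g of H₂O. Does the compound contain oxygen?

no

mol C = 11.78 g CO₂ ÷ 44.009 g/mol = 0.26767 mol
mol H = 2 × 3.858 g H₂O ÷ 18.015 g/mol = 0.42831 mol
C and H together account for 3.6468 g — essentially the entire 3.647 g sample — so the compound contains no oxygen.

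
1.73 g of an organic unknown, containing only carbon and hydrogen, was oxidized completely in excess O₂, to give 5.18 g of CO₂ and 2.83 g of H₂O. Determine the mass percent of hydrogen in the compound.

mol C = 5.18 g CO₂ ÷ 44.009 g/mol = 0.1177 mol
mol H = 2 × 2.83 g H₂O ÷ 18.015 g/mol = 0.3142 mol
mass % H = 0.3167 g ÷ 1.73 g × 100%

18.3%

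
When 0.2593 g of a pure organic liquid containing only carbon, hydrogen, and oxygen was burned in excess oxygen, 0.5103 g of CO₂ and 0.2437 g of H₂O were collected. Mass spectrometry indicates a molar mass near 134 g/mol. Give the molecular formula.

C6H14O3

mol C = 0.5103 g CO₂ ÷ 44.009 g/mol = 0.011595 mol
mol H = 2 × 0.2437 g H₂O ÷ 18.015 g/mol = 0.027055 mol
mass O = 0.2593 − (0.13927 + 0.027272) = 0.092757 g → mol O = 0.092757 ÷ 15.999 = 0.0057976 mol
Divide by the smallest (0.0057976 mol): C 2.000, H 4.667, O 1.000
Multiplying each by 3 gives whole numbers: C 6.00, H 14.00, O 3.00
Empirical formula: C6H14O3
Empirical-formula mass = 134.18 g/mol; 134 ÷ 134.18 ≈ 1, so the molecular formula is C6H14O3.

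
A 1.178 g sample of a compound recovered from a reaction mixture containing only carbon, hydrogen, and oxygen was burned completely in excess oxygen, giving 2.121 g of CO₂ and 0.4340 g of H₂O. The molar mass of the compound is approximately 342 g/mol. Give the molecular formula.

mol C = 2.121 g CO₂ ÷ 44.009 g/mol = 0.048195 mol
mol H = 2 × 0.4340 g H₂O ÷ 18.015 g/mol = 0.048182 mol
mass O = 1.178 − (0.57887 + 0.048568) = 0.55057 g → mol O = 0.55057 ÷ 15.999 = 0.034413 mol
Divide by the smallest (0.034413 mol): C 1.400, H 1.400, O 1.000
Multiplying each by 5 gives whole numbers: C 7.00, H 7.00, O 5.00
Empirical formula: C7H7O5
Empirical-formula mass = 171.13 g/mol; 342 ÷ 171.13 ≈ 2, so the molecular formula is C14H14O10.

C14H14O10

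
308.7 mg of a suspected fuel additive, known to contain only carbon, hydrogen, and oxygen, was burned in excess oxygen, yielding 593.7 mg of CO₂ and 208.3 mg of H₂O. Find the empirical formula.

C7H12O4

mol C = 0.5937 g CO₂ ÷ 44.009 g/mol = 0.013490 mol
mol H = 2 × 0.2083 g H₂O ÷ 18.015 g/mol = 0.023125 mol
mass O = 0.3087 − (0.16203 + 0.023310) = 0.12336 g → mol O = 0.12336 ÷ 15.999 = 0.0077103 mol
Divide by the smallest (0.0077103 mol): C 1.750, H 2.999, O 1.000
Multiplying each by 4 gives whole numbers: C 7.00, H 12.00, O 4.00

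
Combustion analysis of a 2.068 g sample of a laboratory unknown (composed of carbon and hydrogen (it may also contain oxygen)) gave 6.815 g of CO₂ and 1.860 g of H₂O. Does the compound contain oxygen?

mol C = 6.815 g CO₂ ÷ 44.009 g/mol = 0.15485 mol
mol H = 2 × 1.860 g H₂O ÷ 18.015 g/mol = 0.20649 mol
C and H together account for 2.0681 g — essentially the entire 2.068 g sample — so the compound contains no oxygen.

no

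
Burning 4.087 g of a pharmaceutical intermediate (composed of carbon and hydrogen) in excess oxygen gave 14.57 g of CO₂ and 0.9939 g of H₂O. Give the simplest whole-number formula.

mol C = 14.57 g CO₂ ÷ 44.009 g/mol = 0.33107 mol
mol H = 2 × 0.9939 g H₂O ÷ 18.015 g/mol = 0.11034 mol
Divide by the smallest (0.11034 mol): C 3.000, H 1.000

C3H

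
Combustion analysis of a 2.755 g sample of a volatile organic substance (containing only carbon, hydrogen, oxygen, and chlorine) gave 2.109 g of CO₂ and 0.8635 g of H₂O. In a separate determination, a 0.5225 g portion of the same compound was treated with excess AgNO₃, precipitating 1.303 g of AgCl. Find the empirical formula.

C2H4Cl2O

mol C = 2.109 g CO₂ ÷ 44.009 g/mol = 0.047922 mol
mol H = 2 × 0.8635 g H₂O ÷ 18.015 g/mol = 0.095865 mol
From the AgCl data: mol Cl per gram of compound = (1.303 ÷ 143.318) ÷ 0.5225 = 0.017400 mol/g, so in the 2.755 g combustion sample mol Cl = 0.047938 mol
mass O = 2.755 − (0.57559 + 0.096631 + 1.6994) = 0.38338 g → mol O = 0.38338 ÷ 15.999 = 0.023963 mol
Divide by the smallest (0.023963 mol): C 2.000, H 4.001, Cl 2.001, O 1.000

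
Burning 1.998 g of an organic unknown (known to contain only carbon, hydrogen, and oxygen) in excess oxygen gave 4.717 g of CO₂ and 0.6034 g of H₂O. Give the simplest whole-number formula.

C8H5O3

mol C = 4.717 g CO₂ ÷ 44.009 g/mol = 0.10718 mol
mol H = 2 × 0.6034 g H₂O ÷ 18.015 g/mol = 0.066989 mol
mass O = 1.998 − (1.2874 + 0.067525) = 0.64311 g → mol O = 0.64311 ÷ 15.999 = 0.040197 mol
Divide by the smallest (0.040197 mol): C 2.666, H 1.667, O 1.000
Multiplying each by 3 gives whole numbers: C 8.00, H 5.00, O 3.00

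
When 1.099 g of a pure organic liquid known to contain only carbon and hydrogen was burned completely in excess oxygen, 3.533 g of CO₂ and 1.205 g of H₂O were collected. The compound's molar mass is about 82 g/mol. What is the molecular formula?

mol C = 3.533 g CO₂ ÷ 44.009 g/mol = 0.080279 mol
mol H = 2 × 1.205 g H₂O ÷ 18.015 g/mol = 0.13378 mol
Divide by the smallest (0.080279 mol): C 1.000, H 1.666
Multiplying each by 3 gives whole numbers: C 3.00, H 5.00
Empirical formula: C3H5
Empirical-formula mass = 41.07 g/mol; 82 ÷ 41.07 ≈ 2, so the molecular formula is C6H10.

C6H10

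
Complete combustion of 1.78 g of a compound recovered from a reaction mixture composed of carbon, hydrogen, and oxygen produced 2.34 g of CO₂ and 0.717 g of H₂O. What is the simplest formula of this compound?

C4H6O5

mol C = 2.34 g CO₂ ÷ 44.009 g/mol = 0.05317 mol
mol H = 2 × 0.717 g H₂O ÷ 18.015 g/mol = 0.07960 mol
mass O = 1.78 − (0.6386 + 0.08024) = 1.061 g → mol O = 1.061 ÷ 15.999 = 0.06632 mol
Divide by the smallest (0.05317 mol): C 1.000, H 1.497, O 1.247
Multiplying each by 4 gives whole numbers: C 4.00, H 5.99, O 4.99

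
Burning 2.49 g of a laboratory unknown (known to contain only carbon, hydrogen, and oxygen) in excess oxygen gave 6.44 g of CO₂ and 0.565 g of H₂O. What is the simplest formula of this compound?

C7H3O2

mol C = 6.44 g CO₂ ÷ 44.009 g/mol = 0.1463 mol
mol H = 2 × 0.565 g H₂O ÷ 18.015 g/mol = 0.06273 mol
mass O = 2.49 − (1.758 + 0.06323) = 0.6692 g → mol O = 0.6692 ÷ 15.999 = 0.04183 mol
Divide by the smallest (0.04183 mol): C 3.499, H 1.500, O 1.000
Multiplying each by 2 gives whole numbers: C 7.00, H 3.00, O 2.00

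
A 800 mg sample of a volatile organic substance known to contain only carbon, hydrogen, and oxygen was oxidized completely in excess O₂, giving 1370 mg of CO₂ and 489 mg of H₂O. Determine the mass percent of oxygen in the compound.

46.4%

mol C = 1.37 g CO₂ ÷ 44.009 g/mol = 0.03113 mol
mol H = 2 × 0.489 g H₂O ÷ 18.015 g/mol = 0.05429 mol
mass O = 0.800 − (0.3739 + 0.05472) = 0.3714 g → mol O = 0.3714 ÷ 15.999 = 0.02321 mol
mass % O = 0.3714 g ÷ 0.800 g × 100%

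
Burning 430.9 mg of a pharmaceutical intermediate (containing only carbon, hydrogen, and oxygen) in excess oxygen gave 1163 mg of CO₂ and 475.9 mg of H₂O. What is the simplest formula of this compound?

C7H14O

mol C = 1.163 g CO₂ ÷ 44.009 g/mol = 0.026426 mol
mol H = 2 × 0.4759 g H₂O ÷ 18.015 g/mol = 0.052834 mol
mass O = 0.4309 − (0.31741 + 0.053256) = 0.060236 g → mol O = 0.060236 ÷ 15.999 = 0.0037650 mol
Divide by the smallest (0.0037650 mol): C 7.019, H 14.033, O 1.000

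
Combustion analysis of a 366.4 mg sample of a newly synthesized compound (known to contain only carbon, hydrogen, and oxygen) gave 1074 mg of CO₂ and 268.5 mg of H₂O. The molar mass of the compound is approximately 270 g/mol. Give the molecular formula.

mol C = 1.074 g CO₂ ÷ 44.009 g/mol = 0.024404 mol
mol H = 2 × 0.2685 g H₂O ÷ 18.015 g/mol = 0.029808 mol
mass O = 0.3664 − (0.29312 + 0.030047) = 0.043235 g → mol O = 0.043235 ÷ 15.999 = 0.0027024 mol
Divide by the smallest (0.0027024 mol): C 9.031, H 11.030, O 1.000
Empirical formula: C9H11O
Empirical-formula mass = 135.19 g/mol; 270 ÷ 135.19 ≈ 2, so the molecular formula is C18H22O2.

C18H22O2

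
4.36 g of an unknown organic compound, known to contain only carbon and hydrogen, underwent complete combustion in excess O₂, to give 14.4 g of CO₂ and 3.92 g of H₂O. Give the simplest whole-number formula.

C3H4

mol C = 14.4 g CO₂ ÷ 44.009 g/mol = 0.3272 mol
mol H = 2 × 3.92 g H₂O ÷ 18.015 g/mol = 0.4352 mol
Divide by the smallest (0.3272 mol): C 1.000, H 1.330
Multiplying each by 3 gives whole numbers: C 3.00, H 3.99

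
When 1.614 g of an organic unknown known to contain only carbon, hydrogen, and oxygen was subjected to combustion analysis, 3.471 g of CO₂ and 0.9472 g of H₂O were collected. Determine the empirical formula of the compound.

C9H12O4

mol C = 3.471 g CO₂ ÷ 44.009 g/mol = 0.078870 mol
mol H = 2 × 0.9472 g H₂O ÷ 18.015 g/mol = 0.10516 mol
mass O = 1.614 − (0.94731 + 0.10600) = 0.56069 g → mol O = 0.56069 ÷ 15.999 = 0.035045 mol
Divide by the smallest (0.035045 mol): C 2.251, H 3.001, O 1.000
Multiplying each by 4 gives whole numbers: C 9.00, H 12.00, O 4.00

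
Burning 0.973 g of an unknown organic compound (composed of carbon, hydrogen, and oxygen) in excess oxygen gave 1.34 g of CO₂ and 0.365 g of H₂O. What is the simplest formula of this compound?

mol C = 1.34 g CO₂ ÷ 44.009 g/mol = 0.03045 mol
mol H = 2 × 0.365 g H₂O ÷ 18.015 g/mol = 0.04052 mol
mass O = 0.973 − (0.3657 + 0.04085) = 0.5664 g → mol O = 0.5664 ÷ 15.999 = 0.03540 mol
Divide by the smallest (0.03045 mol): C 1.000, H 1.331, O 1.163
Multiplying each by 6 gives whole numbers: C 6.00, H 7.99, O 6.98

C6H8O7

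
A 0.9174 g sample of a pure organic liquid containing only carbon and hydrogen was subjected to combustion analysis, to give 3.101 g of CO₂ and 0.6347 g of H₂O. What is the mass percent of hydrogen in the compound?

7.74%

mol C = 3.101 g CO₂ ÷ 44.009 g/mol = 0.070463 mol
mol H = 2 × 0.6347 g H₂O ÷ 18.015 g/mol = 0.070464 mol
mass % H = 0.071027 g ÷ 0.9174 g × 100%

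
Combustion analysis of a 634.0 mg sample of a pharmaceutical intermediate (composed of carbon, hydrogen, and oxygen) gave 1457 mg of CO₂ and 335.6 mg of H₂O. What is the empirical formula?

C8H9O3

mol C = 1.457 g CO₂ ÷ 44.009 g/mol = 0.033107 mol
mol H = 2 × 0.3356 g H₂O ÷ 18.015 g/mol = 0.037258 mol
mass O = 0.6340 − (0.39765 + 0.037556) = 0.19880 g → mol O = 0.19880 ÷ 15.999 = 0.012426 mol
Divide by the smallest (0.012426 mol): C 2.664, H 2.998, O 1.000
Multiplying each by 3 gives whole numbers: C 7.99, H 9.00, O 3.00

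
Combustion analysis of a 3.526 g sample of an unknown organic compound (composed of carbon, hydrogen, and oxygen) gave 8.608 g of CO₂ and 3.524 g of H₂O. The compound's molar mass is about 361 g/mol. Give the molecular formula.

C20H40O5

mol C = 8.608 g CO₂ ÷ 44.009 g/mol = 0.19560 mol
mol H = 2 × 3.524 g H₂O ÷ 18.015 g/mol = 0.39123 mol
mass O = 3.526 − (2.3493 + 0.39436) = 0.78233 g → mol O = 0.78233 ÷ 15.999 = 0.048899 mol
Divide by the smallest (0.048899 mol): C 4.000, H 8.001, O 1.000
Empirical formula: C4H8O
Empirical-formula mass = 72.11 g/mol; 361 ÷ 72.11 ≈ 5, so the molecular formula is C20H40O5.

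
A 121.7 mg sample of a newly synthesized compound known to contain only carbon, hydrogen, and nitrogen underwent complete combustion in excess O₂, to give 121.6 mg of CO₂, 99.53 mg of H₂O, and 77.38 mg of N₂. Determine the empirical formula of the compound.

CH4N2

mol C = 0.1216 g CO₂ ÷ 44.009 g/mol = 0.0027631 mol
mol H = 2 × 0.09953 g H₂O ÷ 18.015 g/mol = 0.011050 mol
mol N = 2 × 0.07738 g N₂ ÷ 28.014 g/mol = 0.0055244 mol
Divide by the smallest (0.0027631 mol): C 1.000, H 3.999, N 1.999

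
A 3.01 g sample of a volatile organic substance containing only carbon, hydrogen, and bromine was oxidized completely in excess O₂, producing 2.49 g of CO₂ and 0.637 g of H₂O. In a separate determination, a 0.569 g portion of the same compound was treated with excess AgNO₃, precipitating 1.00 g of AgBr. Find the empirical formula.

mol C = 2.49 g CO₂ ÷ 44.009 g/mol = 0.05658 mol
mol H = 2 × 0.637 g H₂O ÷ 18.015 g/mol = 0.07072 mol
From the AgBr data: mol Br per gram of compound = (1.00 ÷ 187.772) ÷ 0.569 = 0.009360 mol/g, so in the 3.01 g combustion sample mol Br = 0.02817 mol
Divide by the smallest (0.02817 mol): C 2.008, H 2.510, Br 1.000
Multiplying each by 2 gives whole numbers: C 4.02, H 5.02, Br 2.00

C4H5Br2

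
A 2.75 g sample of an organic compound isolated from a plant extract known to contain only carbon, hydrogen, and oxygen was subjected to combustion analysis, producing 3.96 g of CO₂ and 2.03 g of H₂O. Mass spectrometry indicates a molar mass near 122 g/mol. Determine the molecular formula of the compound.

mol C = 3.96 g CO₂ ÷ 44.009 g/mol = 0.08998 mol
mol H = 2 × 2.03 g H₂O ÷ 18.015 g/mol = 0.2254 mol
mass O = 2.75 − (1.081 + 0.2272) = 1.442 g → mol O = 1.442 ÷ 15.999 = 0.09013 mol
Divide by the smallest (0.08998 mol): C 1.000, H 2.505, O 1.002
Multiplying each by 2 gives whole numbers: C 2.00, H 5.01, O 2.00
Empirical formula: C2H5O2
Empirical-formula mass = 61.06 g/mol; 122 ÷ 61.06 ≈ 2, so the molecular formula is C4H10O4.

C4H10O4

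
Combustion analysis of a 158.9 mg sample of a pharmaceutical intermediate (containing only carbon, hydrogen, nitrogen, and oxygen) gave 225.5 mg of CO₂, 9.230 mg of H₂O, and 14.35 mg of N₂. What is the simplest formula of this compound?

mol C = 0.2255 g CO₂ ÷ 44.009 g/mol = 0.0051240 mol
mol H = 2 × 0.009230 g H₂O ÷ 18.015 g/mol = 0.0010247 mol
mol N = 2 × 0.01435 g N₂ ÷ 28.014 g/mol = 0.0010245 mol
mass O = 0.1589 − (0.061544 + 0.0010329 + 0.014350) = 0.081973 g → mol O = 0.081973 ÷ 15.999 = 0.0051237 mol
Divide by the smallest (0.0010245 mol): C 5.001, H 1.000, N 1.000, O 5.001

C5HNO5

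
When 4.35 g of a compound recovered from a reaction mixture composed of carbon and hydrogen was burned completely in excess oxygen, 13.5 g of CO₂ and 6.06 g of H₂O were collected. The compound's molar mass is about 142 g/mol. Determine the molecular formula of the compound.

C10H22

mol C = 13.5 g CO₂ ÷ 44.009 g/mol = 0.3068 mol
mol H = 2 × 6.06 g H₂O ÷ 18.015 g/mol = 0.6728 mol
Divide by the smallest (0.3068 mol): C 1.000, H 2.193
Multiplying each by 5 gives whole numbers: C 5.00, H 10.97
Empirical formula: C5H11
Empirical-formula mass = 71.14 g/mol; 142 ÷ 71.14 ≈ 2, so the molecular formula is C10H22.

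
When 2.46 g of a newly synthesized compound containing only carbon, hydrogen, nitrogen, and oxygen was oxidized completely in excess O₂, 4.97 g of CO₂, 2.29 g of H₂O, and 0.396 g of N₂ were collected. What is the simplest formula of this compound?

C4H9NO

mol C = 4.97 g CO₂ ÷ 44.009 g/mol = 0.1129 mol
mol H = 2 × 2.29 g H₂O ÷ 18.015 g/mol = 0.2542 mol
mol N = 2 × 0.396 g N₂ ÷ 28.014 g/mol = 0.02827 mol
mass O = 2.46 − (1.356 + 0.2563 + 0.3960) = 0.4513 g → mol O = 0.4513 ÷ 15.999 = 0.02821 mol
Divide by the smallest (0.02821 mol): C 4.003, H 9.013, N 1.002, O 1.000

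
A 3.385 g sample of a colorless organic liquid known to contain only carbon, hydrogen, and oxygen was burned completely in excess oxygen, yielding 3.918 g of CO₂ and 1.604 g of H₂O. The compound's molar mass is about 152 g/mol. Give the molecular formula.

C4H8O6

mol C = 3.918 g CO₂ ÷ 44.009 g/mol = 0.089027 mol
mol H = 2 × 1.604 g H₂O ÷ 18.015 g/mol = 0.17807 mol
mass O = 3.385 − (1.0693 + 0.17950) = 2.1362 g → mol O = 2.1362 ÷ 15.999 = 0.13352 mol
Divide by the smallest (0.089027 mol): C 1.000, H 2.000, O 1.500
Multiplying each by 2 gives whole numbers: C 2.00, H 4.00, O 3.00
Empirical formula: C2H4O3
Empirical-formula mass = 76.05 g/mol; 152 ÷ 76.05 ≈ 2, so the molecular formula is C4H8O6.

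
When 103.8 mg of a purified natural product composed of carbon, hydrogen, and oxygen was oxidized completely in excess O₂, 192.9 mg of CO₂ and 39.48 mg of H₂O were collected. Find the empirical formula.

mol C = 0.1929 g CO₂ ÷ 44.009 g/mol = 0.0043832 mol
mol H = 2 × 0.03948 g H₂O ÷ 18.015 g/mol = 0.0043830 mol
mass O = 0.1038 − (0.052647 + 0.0044181) = 0.046735 g → mol O = 0.046735 ÷ 15.999 = 0.0029211 mol
Divide by the smallest (0.0029211 mol): C 1.501, H 1.500, O 1.000
Multiplying each by 2 gives whole numbers: C 3.00, H 3.00, O 2.00

C3H3O2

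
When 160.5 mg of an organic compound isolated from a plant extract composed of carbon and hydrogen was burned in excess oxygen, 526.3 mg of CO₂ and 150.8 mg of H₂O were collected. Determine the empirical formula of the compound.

mol C = 0.5263 g CO₂ ÷ 44.009 g/mol = 0.011959 mol
mol H = 2 × 0.1508 g H₂O ÷ 18.015 g/mol = 0.016742 mol
Divide by the smallest (0.011959 mol): C 1.000, H 1.400
Multiplying each by 5 gives whole numbers: C 5.00, H 7.00

C5H7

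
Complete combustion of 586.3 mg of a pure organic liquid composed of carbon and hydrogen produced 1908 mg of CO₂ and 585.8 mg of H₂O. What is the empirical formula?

C2H3

mol C = 1.908 g CO₂ ÷ 44.009 g/mol = 0.043355 mol
mol H = 2 × 0.5858 g H₂O ÷ 18.015 g/mol = 0.065035 mol
Divide by the smallest (0.043355 mol): C 1.000, H 1.500
Multiplying each by 2 gives whole numbers: C 2.00, H 3.00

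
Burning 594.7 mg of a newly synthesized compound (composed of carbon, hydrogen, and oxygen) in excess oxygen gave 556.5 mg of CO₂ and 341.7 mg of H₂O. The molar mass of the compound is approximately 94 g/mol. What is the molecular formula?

mol C = 0.5565 g CO₂ ÷ 44.009 g/mol = 0.012645 mol
mol H = 2 × 0.3417 g H₂O ÷ 18.015 g/mol = 0.037935 mol
mass O = 0.5947 − (0.15188 + 0.038239) = 0.40458 g → mol O = 0.40458 ÷ 15.999 = 0.025288 mol
Divide by the smallest (0.012645 mol): C 1.000, H 3.000, O 2.000
Empirical formula: CH3O2
Empirical-formula mass = 47.03 g/mol; 94 ÷ 47.03 ≈ 2, so the molecular formula is C2H6O4.

C2H6O4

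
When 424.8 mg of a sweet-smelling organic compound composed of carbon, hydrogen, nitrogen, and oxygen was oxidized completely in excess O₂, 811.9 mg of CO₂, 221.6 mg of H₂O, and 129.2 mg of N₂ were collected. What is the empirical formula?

mol C = 0.8119 g CO₂ ÷ 44.009 g/mol = 0.018448 mol
mol H = 2 × 0.2216 g H₂O ÷ 18.015 g/mol = 0.024602 mol
mol N = 2 × 0.1292 g N₂ ÷ 28.014 g/mol = 0.0092240 mol
mass O = 0.4248 − (0.22158 + 0.024799 + 0.12920) = 0.049217 g → mol O = 0.049217 ÷ 15.999 = 0.0030762 mol
Divide by the smallest (0.0030762 mol): C 5.997, H 7.997, N 2.998, O 1.000

C6H8N3O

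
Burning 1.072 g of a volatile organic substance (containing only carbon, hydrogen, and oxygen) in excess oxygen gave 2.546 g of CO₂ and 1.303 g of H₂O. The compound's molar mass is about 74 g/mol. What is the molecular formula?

mol C = 2.546 g CO₂ ÷ 44.009 g/mol = 0.057852 mol
mol H = 2 × 1.303 g H₂O ÷ 18.015 g/mol = 0.14466 mol
mass O = 1.072 − (0.69486 + 0.14581) = 0.23133 g → mol O = 0.23133 ÷ 15.999 = 0.014459 mol
Divide by the smallest (0.014459 mol): C 4.001, H 10.005, O 1.000
Empirical formula: C4H10O
Empirical-formula mass = 74.12 g/mol; 74 ÷ 74.12 ≈ 1, so the molecular formula is C4H10O.

C4H10O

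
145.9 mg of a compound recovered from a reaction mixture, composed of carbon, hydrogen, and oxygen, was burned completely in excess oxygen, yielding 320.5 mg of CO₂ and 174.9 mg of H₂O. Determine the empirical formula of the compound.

mol C = 0.3205 g CO₂ ÷ 44.009 g/mol = 0.0072826 mol
mol H = 2 × 0.1749 g H₂O ÷ 18.015 g/mol = 0.019417 mol
mass O = 0.1459 − (0.087471 + 0.019572) = 0.038856 g → mol O = 0.038856 ÷ 15.999 = 0.0024287 mol
Divide by the smallest (0.0024287 mol): C 2.999, H 7.995, O 1.000

C3H8O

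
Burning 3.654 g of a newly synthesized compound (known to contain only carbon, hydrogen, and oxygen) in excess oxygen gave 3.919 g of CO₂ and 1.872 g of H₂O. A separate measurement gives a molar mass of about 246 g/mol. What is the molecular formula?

C6H14O10

mol C = 3.919 g CO₂ ÷ 44.009 g/mol = 0.089050 mol
mol H = 2 × 1.872 g H₂O ÷ 18.015 g/mol = 0.20783 mol
mass O = 3.654 − (1.0696 + 0.20949) = 2.3749 g → mol O = 2.3749 ÷ 15.999 = 0.14844 mol
Divide by the smallest (0.089050 mol): C 1.000, H 2.334, O 1.667
Multiplying each by 3 gives whole numbers: C 3.00, H 7.00, O 5.00
Empirical formula: C3H7O5
Empirical-formula mass = 123.08 g/mol; 246 ÷ 123.08 ≈ 2, so the molecular formula is C6H14O10.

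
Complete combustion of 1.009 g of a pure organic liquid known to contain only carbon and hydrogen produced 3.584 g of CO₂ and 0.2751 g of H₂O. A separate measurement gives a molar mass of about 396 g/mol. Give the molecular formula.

mol C = 3.584 g CO₂ ÷ 44.009 g/mol = 0.081438 mol
mol H = 2 × 0.2751 g H₂O ÷ 18.015 g/mol = 0.030541 mol
Divide by the smallest (0.030541 mol): C 2.666, H 1.000
Multiplying each by 3 gives whole numbers: C 8.00, H 3.00
Empirical formula: C8H3
Empirical-formula mass = 99.11 g/mol; 396 ÷ 99.11 ≈ 4, so the molecular formula is C32H12.

C32H12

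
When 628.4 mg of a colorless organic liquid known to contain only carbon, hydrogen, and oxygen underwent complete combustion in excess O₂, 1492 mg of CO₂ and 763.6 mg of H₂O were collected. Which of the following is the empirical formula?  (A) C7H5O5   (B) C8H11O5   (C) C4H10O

mol C = 1.492 g CO₂ ÷ 44.009 g/mol = 0.033902 mol
mol H = 2 × 0.7636 g H₂O ÷ 18.015 g/mol = 0.084774 mol
mass O = 0.6284 − (0.40720 + 0.085452) = 0.13575 g → mol O = 0.13575 ÷ 15.999 = 0.0084849 mol
Divide by the smallest (0.0084849 mol): C 3.996, H 9.991, O 1.000

(C) C4H10O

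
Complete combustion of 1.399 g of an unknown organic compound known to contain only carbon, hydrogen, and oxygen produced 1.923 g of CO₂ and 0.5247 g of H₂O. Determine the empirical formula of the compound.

C6H8O7

mol C = 1.923 g CO₂ ÷ 44.009 g/mol = 0.043696 mol
mol H = 2 × 0.5247 g H₂O ÷ 18.015 g/mol = 0.058251 mol
mass O = 1.399 − (0.52483 + 0.058717) = 0.81545 g → mol O = 0.81545 ÷ 15.999 = 0.050969 mol
Divide by the smallest (0.043696 mol): C 1.000, H 1.333, O 1.166
Multiplying each by 6 gives whole numbers: C 6.00, H 8.00, O 7.00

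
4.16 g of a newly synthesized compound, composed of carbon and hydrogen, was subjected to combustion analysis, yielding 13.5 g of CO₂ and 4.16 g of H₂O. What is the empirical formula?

mol C = 13.5 g CO₂ ÷ 44.009 g/mol = 0.3068 mol
mol H = 2 × 4.16 g H₂O ÷ 18.015 g/mol = 0.4618 mol
Divide by the smallest (0.3068 mol): C 1.000, H 1.506
Multiplying each by 2 gives whole numbers: C 2.00, H 3.01

C2H3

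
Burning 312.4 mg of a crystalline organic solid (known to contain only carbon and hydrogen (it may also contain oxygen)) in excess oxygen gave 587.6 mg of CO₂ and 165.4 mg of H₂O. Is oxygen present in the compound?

mol C = 0.5876 g CO₂ ÷ 44.009 g/mol = 0.013352 mol
mol H = 2 × 0.1654 g H₂O ÷ 18.015 g/mol = 0.018362 mol
C and H account for only 0.17888 g of the 0.3124 g sample; the remaining 0.13352 g must be oxygen.

yes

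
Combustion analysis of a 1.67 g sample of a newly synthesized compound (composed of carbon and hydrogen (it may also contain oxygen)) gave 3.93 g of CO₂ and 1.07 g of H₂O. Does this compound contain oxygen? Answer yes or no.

yes

mol C = 3.93 g CO₂ ÷ 44.009 g/mol = 0.08930 mol
mol H = 2 × 1.07 g H₂O ÷ 18.015 g/mol = 0.1188 mol
C and H account for only 1.192 g of the 1.67 g sample; the remaining 0.4777 g must be oxygen.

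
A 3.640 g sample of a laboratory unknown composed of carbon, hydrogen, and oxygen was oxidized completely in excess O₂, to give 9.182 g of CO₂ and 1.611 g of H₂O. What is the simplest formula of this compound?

C7H6O2

mol C = 9.182 g CO₂ ÷ 44.009 g/mol = 0.20864 mol
mol H = 2 × 1.611 g H₂O ÷ 18.015 g/mol = 0.17885 mol
mass O = 3.640 − (2.5060 + 0.18028) = 0.95375 g → mol O = 0.95375 ÷ 15.999 = 0.059613 mol
Divide by the smallest (0.059613 mol): C 3.500, H 3.000, O 1.000
Multiplying each by 2 gives whole numbers: C 7.00, H 6.00, O 2.00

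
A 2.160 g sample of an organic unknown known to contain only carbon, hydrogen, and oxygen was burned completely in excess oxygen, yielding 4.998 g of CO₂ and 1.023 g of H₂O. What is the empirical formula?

mol C = 4.998 g CO₂ ÷ 44.009 g/mol = 0.11357 mol
mol H = 2 × 1.023 g H₂O ÷ 18.015 g/mol = 0.11357 mol
mass O = 2.160 − (1.3641 + 0.11448) = 0.68146 g → mol O = 0.68146 ÷ 15.999 = 0.042594 mol
Divide by the smallest (0.042594 mol): C 2.666, H 2.666, O 1.000
Multiplying each by 3 gives whole numbers: C 8.00, H 8.00, O 3.00

C8H8O3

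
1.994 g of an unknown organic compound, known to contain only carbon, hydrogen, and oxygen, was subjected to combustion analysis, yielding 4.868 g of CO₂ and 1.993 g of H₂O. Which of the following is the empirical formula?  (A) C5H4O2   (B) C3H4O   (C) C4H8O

(C) C4H8O

mol C = 4.868 g CO₂ ÷ 44.009 g/mol = 0.11061 mol
mol H = 2 × 1.993 g H₂O ÷ 18.015 g/mol = 0.22126 mol
mass O = 1.994 − (1.3286 + 0.22303) = 0.44239 g → mol O = 0.44239 ÷ 15.999 = 0.027651 mol
Divide by the smallest (0.027651 mol): C 4.000, H 8.002, O 1.000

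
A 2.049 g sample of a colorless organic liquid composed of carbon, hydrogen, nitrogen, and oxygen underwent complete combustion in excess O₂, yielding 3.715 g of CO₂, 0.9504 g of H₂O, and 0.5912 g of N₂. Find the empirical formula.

mol C = 3.715 g CO₂ ÷ 44.009 g/mol = 0.084415 mol
mol H = 2 × 0.9504 g H₂O ÷ 18.015 g/mol = 0.10551 mol
mol N = 2 × 0.5912 g N₂ ÷ 28.014 g/mol = 0.042207 mol
mass O = 2.049 − (1.0139 + 0.10636 + 0.59120) = 0.33754 g → mol O = 0.33754 ÷ 15.999 = 0.021098 mol
Divide by the smallest (0.021098 mol): C 4.001, H 5.001, N 2.001, O 1.000

C4H5N2O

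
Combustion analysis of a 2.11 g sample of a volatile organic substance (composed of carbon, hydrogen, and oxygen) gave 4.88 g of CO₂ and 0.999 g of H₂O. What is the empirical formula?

C8H8O3

mol C = 4.88 g CO₂ ÷ 44.009 g/mol = 0.1109 mol
mol H = 2 × 0.999 g H₂O ÷ 18.015 g/mol = 0.1109 mol
mass O = 2.11 − (1.332 + 0.1118) = 0.6663 g → mol O = 0.6663 ÷ 15.999 = 0.04165 mol
Divide by the smallest (0.04165 mol): C 2.662, H 2.663, O 1.000
Multiplying each by 3 gives whole numbers: C 7.99, H 7.99, O 3.00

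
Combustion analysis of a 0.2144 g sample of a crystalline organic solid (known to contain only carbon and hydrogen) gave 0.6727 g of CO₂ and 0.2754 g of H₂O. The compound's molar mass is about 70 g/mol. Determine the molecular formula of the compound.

C5H10

mol C = 0.6727 g CO₂ ÷ 44.009 g/mol = 0.015286 mol
mol H = 2 × 0.2754 g H₂O ÷ 18.015 g/mol = 0.030575 mol
Divide by the smallest (0.015286 mol): C 1.000, H 2.000
Empirical formula: CH2
Empirical-formula mass = 14.03 g/mol; 70 ÷ 14.03 ≈ 5, so the molecular formula is C5H10.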